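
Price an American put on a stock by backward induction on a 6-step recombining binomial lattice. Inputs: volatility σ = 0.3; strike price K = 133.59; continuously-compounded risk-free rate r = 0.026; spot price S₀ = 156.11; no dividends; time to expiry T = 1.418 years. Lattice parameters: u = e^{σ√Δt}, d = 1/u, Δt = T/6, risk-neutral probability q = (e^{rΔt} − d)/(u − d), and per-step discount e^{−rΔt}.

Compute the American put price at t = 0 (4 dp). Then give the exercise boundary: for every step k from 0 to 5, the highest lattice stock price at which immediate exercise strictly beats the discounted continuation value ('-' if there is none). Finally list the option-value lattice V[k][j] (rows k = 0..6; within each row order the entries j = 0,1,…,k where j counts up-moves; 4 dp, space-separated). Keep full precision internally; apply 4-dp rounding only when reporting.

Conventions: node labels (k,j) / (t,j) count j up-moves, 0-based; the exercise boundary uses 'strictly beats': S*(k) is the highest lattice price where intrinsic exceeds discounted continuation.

price = 10.2583
boundary = - - - - 87.1117 100.7895
tree:
10.2583
15.7888 4.5081
23.5820 7.7031 1.1682
33.9151 12.8947 2.2808 0.0000
46.4783 20.9879 4.4531 0.0000 0.0000
58.2999 32.8005 8.6944 0.0000 0.0000 0.0000
68.5172 46.4783 16.9752 0.0000 0.0000 0.0000 0.0000

Δt=0.23633  u=1.15701  d=0.86429  q=0.48466  discount=0.99387
step 6 (expiry): payoffs max(K−S,0) = 68.5172 46.4783 16.9752 0.0000 0.0000 0.0000 0.0000
step 5: (k=5,j=0): S=75.2901, K−S=58.2999, hold=57.4815 ⇒ V=58.2999 exercise | (k=5,j=1): S=100.7895, K−S=32.8005, hold=31.9822 ⇒ V=32.8005 exercise | (k=5,j=2): S=134.9249, K−S=0.0000, hold=8.6944 ⇒ V=8.6944 continue | (k=5,j=3): S=180.6214, K−S=0.0000, hold=0.0000 ⇒ V=0.0000 continue | (k=5,j=4): S=241.7945, K−S=0.0000, hold=0.0000 ⇒ V=0.0000 continue | (k=5,j=5): S=323.6856, K−S=0.0000, hold=0.0000 ⇒ V=0.0000 continue  boundary S*=100.7895
step 4: (k=4,j=0): S=87.1117, K−S=46.4783, hold=45.6599 ⇒ V=46.4783 exercise | (k=4,j=1): S=116.6148, K−S=16.9752, hold=20.9879 ⇒ V=20.9879 continue | (k=4,j=2): S=156.1100, K−S=0.0000, hold=4.4531 ⇒ V=4.4531 continue | (k=4,j=3): S=208.9815, K−S=0.0000, hold=0.0000 ⇒ V=0.0000 continue | (k=4,j=4): S=279.7595, K−S=0.0000, hold=0.0000 ⇒ V=0.0000 continue  boundary S*=87.1117
step 3: (k=3,j=0): S=100.7895, K−S=32.8005, hold=33.9151 ⇒ V=33.9151 continue | (k=3,j=1): S=134.9249, K−S=0.0000, hold=12.8947 ⇒ V=12.8947 continue | (k=3,j=2): S=180.6214, K−S=0.0000, hold=2.2808 ⇒ V=2.2808 continue | (k=3,j=3): S=241.7945, K−S=0.0000, hold=0.0000 ⇒ V=0.0000 continue  boundary S*=-
step 2: (k=2,j=0): S=116.6148, K−S=16.9752, hold=23.5820 ⇒ V=23.5820 continue | (k=2,j=1): S=156.1100, K−S=0.0000, hold=7.7031 ⇒ V=7.7031 continue | (k=2,j=2): S=208.9815, K−S=0.0000, hold=1.1682 ⇒ V=1.1682 continue  boundary S*=-
step 1: (k=1,j=0): S=134.9249, K−S=0.0000, hold=15.7888 ⇒ V=15.7888 continue | (k=1,j=1): S=180.6214, K−S=0.0000, hold=4.5081 ⇒ V=4.5081 continue  boundary S*=-
step 0: (k=0,j=0): S=156.1100, K−S=0.0000, hold=10.2583 ⇒ V=10.2583 continue  boundary S*=-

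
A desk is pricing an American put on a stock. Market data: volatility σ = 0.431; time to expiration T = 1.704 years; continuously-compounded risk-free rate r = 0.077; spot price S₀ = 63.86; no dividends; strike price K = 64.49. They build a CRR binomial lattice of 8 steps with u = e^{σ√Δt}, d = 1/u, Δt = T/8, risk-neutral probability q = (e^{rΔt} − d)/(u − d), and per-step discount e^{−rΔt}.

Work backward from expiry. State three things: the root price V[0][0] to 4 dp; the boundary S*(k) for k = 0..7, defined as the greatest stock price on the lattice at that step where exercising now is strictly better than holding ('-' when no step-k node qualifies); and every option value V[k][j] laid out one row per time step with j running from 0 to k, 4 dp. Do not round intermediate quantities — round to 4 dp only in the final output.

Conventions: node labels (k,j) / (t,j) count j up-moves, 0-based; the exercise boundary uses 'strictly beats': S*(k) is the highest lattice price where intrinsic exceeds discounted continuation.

price = 10.9193
boundary = - - - 35.1614 42.8996 35.1614 42.8996 52.3409
tree:
10.9193
15.7039 6.3410
21.8629 9.8657 2.9108
29.3286 14.8812 5.0133 0.8355
35.6710 21.5904 8.4467 1.6330 0.0394
40.8694 29.3286 13.8074 3.1897 0.0788 0.0000
45.1301 35.6710 21.5904 6.2270 0.1575 0.0000 0.0000
48.6222 40.8694 29.3286 12.1491 0.3150 0.0000 0.0000 0.0000
51.4845 45.1301 35.6710 21.5904 0.6300 0.0000 0.0000 0.0000 0.0000

Δt=0.21300, u=1.22008, d=0.81962, q=0.49173, disc=e^(-rΔt)=0.98373
k=8 terminal: V=max(K-S,0) → 51.4845 45.1301 35.6710 21.5904 0.6300 0.0000 0.0000 0.0000 0.0000
k=7: j=0 S=15.8678 intr=48.6222 cont=47.5732 V=48.6222[EX]; j=1 S=23.6206 intr=40.8694 cont=39.8203 V=40.8694[EX]; j=2 S=35.1614 intr=29.3286 cont=28.2795 V=29.3286[EX]; j=3 S=52.3409 intr=12.1491 cont=11.1000 V=12.1491[EX]; j=4 S=77.9142 intr=0.0000 cont=0.3150 V=0.3150[hold]; j=5 S=115.9823 intr=0.0000 cont=0.0000 V=0.0000[hold]; j=6 S=172.6501 intr=0.0000 cont=0.0000 V=0.0000[hold]; j=7 S=257.0053 intr=0.0000 cont=0.0000 V=0.0000[hold]  S*(7)=52.3409
k=6: j=0 S=19.3599 intr=45.1301 cont=44.0810 V=45.1301[EX]; j=1 S=28.8190 intr=35.6710 cont=34.6220 V=35.6710[EX]; j=2 S=42.8996 intr=21.5904 cont=20.5413 V=21.5904[EX]; j=3 S=63.8600 intr=0.6300 cont=6.2270 V=6.2270[hold]; j=4 S=95.0614 intr=0.0000 cont=0.1575 V=0.1575[hold]; j=5 S=141.5074 intr=0.0000 cont=0.0000 V=0.0000[hold]; j=6 S=210.6466 intr=0.0000 cont=0.0000 V=0.0000[hold]  S*(6)=42.8996
k=5: j=0 S=23.6206 intr=40.8694 cont=39.8203 V=40.8694[EX]; j=1 S=35.1614 intr=29.3286 cont=28.2795 V=29.3286[EX]; j=2 S=52.3409 intr=12.1491 cont=13.8074 V=13.8074[hold]; j=3 S=77.9142 intr=0.0000 cont=3.1897 V=3.1897[hold]; j=4 S=115.9823 intr=0.0000 cont=0.0788 V=0.0788[hold]; j=5 S=172.6501 intr=0.0000 cont=0.0000 V=0.0000[hold]  S*(5)=35.1614
k=4: j=0 S=28.8190 intr=35.6710 cont=34.6220 V=35.6710[EX]; j=1 S=42.8996 intr=21.5904 cont=21.3435 V=21.5904[EX]; j=2 S=63.8600 intr=0.6300 cont=8.4467 V=8.4467[hold]; j=3 S=95.0614 intr=0.0000 cont=1.6330 V=1.6330[hold]; j=4 S=141.5074 intr=0.0000 cont=0.0394 V=0.0394[hold]  S*(4)=42.8996
k=3: j=0 S=35.1614 intr=29.3286 cont=28.2795 V=29.3286[EX]; j=1 S=52.3409 intr=12.1491 cont=14.8812 V=14.8812[hold]; j=2 S=77.9142 intr=0.0000 cont=5.0133 V=5.0133[hold]; j=3 S=115.9823 intr=0.0000 cont=0.8355 V=0.8355[hold]  S*(3)=35.1614
k=2: j=0 S=42.8996 intr=21.5904 cont=21.8629 V=21.8629[hold]; j=1 S=63.8600 intr=0.6300 cont=9.8657 V=9.8657[hold]; j=2 S=95.0614 intr=0.0000 cont=2.9108 V=2.9108[hold]  S*(2)=-
k=1: j=0 S=52.3409 intr=12.1491 cont=15.7039 V=15.7039[hold]; j=1 S=77.9142 intr=0.0000 cont=6.3410 V=6.3410[hold]  S*(1)=-
k=0: j=0 S=63.8600 intr=0.6300 cont=10.9193 V=10.9193[hold]  S*(0)=-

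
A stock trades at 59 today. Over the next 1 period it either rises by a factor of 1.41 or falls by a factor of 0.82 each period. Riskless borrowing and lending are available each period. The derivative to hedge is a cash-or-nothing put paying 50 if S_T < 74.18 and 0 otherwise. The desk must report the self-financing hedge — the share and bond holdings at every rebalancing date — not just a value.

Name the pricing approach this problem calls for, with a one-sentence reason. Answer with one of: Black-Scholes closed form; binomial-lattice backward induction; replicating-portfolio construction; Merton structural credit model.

Key observation: the task asks for the hedge itself — share and bond holdings at every node of the 1-period tree on spot 59 with factors 1.41/0.82 — which is exactly what the replicating-portfolio construction produces.

framework: replicating-portfolio construction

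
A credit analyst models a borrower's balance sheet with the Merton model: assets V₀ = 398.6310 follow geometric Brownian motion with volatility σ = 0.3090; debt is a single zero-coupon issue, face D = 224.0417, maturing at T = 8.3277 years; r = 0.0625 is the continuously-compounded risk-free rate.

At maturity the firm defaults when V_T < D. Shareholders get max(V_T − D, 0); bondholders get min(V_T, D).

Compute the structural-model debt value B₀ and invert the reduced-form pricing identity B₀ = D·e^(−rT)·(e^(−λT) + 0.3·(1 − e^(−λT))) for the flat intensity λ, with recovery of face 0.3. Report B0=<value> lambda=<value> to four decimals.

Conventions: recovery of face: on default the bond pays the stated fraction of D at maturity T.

B0=123.0023 lambda=0.0138

With assets at 398.6310 and a single debt payment of 224.0417 at 8.3277 years:
d₁ = [ln(V₀/D) + (r + σ²/2)T] / (σ√T)
   = [ln(398.6310/224.0417) + (0.0625 + 0.5·0.3090²)·8.3277] / (0.3090·√8.3277)
   = [0.576204 + 0.918050] / 0.891705 = 1.675727
d₂ = d₁ − σ√T = 1.675727 − 0.891705 = 0.784023
N(d₁) = 0.953104,  N(d₂) = 0.783487,  e^(−rT) = 0.594235
E₀ = V₀·N(d₁) − D·e^(−rT)·N(d₂)
   = 398.6310·0.953104 − 224.0417·0.594235·0.783487 = 275.628713
B₀ = V₀ − E₀ = 398.6310 − 275.628713 = 123.002287
e^(−λT) = (B₀·e^(rT)/D − 0.3)/(1 − 0.3) = (123.0023·1.682837/224.0417 − 0.3)/0.7 = 0.89129040
λ = −ln(0.89129040)/8.3277 = 0.013820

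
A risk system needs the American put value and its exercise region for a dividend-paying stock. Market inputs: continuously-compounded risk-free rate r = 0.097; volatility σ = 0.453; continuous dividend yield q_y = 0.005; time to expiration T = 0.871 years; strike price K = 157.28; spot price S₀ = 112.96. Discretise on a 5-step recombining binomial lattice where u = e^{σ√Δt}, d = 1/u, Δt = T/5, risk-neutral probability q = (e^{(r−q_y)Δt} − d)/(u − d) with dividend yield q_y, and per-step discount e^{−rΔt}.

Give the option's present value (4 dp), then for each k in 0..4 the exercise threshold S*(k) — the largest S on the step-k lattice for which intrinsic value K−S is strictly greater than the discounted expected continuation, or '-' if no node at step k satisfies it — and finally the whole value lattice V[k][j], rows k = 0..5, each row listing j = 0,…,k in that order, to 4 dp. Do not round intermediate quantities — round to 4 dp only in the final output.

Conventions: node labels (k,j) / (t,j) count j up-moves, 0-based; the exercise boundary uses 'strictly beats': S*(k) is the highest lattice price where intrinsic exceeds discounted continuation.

price = 46.2488
boundary = - 93.5002 77.3928 93.5002 112.9600
tree:
46.2488
63.7798 29.9793
79.8872 44.8079 15.9033
93.2197 63.7798 27.0209 5.1238
104.2555 79.8872 44.3200 10.3260 0.0000
113.3901 93.2197 63.7798 20.8102 0.0000 0.0000

params: Δt=0.17420 u=1.20813 d=0.82773 q=0.49534 e^(-rΔt)=0.98324
t_5 payoffs: 113.3901 93.2197 63.7798 20.8102 0.0000 0.0000
t_4: node(4,0) S=53.0245 payoff=104.2555 vs cont=101.6664 → 104.2555 [stop]  node(4,1) S=77.3928 payoff=79.8872 vs cont=77.3193 → 79.8872 [stop]  node(4,2) S=112.9600 payoff=44.3200 vs cont=41.7830 → 44.3200 [stop]  node(4,3) S=164.8727 payoff=0.0000 vs cont=10.3260 → 10.3260 [wait]  node(4,4) S=240.6427 payoff=0.0000 vs cont=0.0000 → 0.0000 [wait]  ⇒ S*(4)=112.9600
t_3: node(3,0) S=64.0603 payoff=93.2197 vs cont=90.6402 → 93.2197 [stop]  node(3,1) S=93.5002 payoff=63.7798 vs cont=61.2259 → 63.7798 [stop]  node(3,2) S=136.4698 payoff=20.8102 vs cont=27.0209 → 27.0209 [wait]  node(3,3) S=199.1868 payoff=0.0000 vs cont=5.1238 → 5.1238 [wait]  ⇒ S*(3)=93.5002
t_2: node(2,0) S=77.3928 payoff=79.8872 vs cont=77.3193 → 79.8872 [stop]  node(2,1) S=112.9600 payoff=44.3200 vs cont=44.8079 → 44.8079 [wait]  node(2,2) S=164.8727 payoff=0.0000 vs cont=15.9033 → 15.9033 [wait]  ⇒ S*(2)=77.3928
t_1: node(1,0) S=93.5002 payoff=63.7798 vs cont=61.4635 → 63.7798 [stop]  node(1,1) S=136.4698 payoff=20.8102 vs cont=29.9793 → 29.9793 [wait]  ⇒ S*(1)=93.5002
t_0: node(0,0) S=112.9600 payoff=44.3200 vs cont=46.2488 → 46.2488 [wait]  ⇒ S*(0)=-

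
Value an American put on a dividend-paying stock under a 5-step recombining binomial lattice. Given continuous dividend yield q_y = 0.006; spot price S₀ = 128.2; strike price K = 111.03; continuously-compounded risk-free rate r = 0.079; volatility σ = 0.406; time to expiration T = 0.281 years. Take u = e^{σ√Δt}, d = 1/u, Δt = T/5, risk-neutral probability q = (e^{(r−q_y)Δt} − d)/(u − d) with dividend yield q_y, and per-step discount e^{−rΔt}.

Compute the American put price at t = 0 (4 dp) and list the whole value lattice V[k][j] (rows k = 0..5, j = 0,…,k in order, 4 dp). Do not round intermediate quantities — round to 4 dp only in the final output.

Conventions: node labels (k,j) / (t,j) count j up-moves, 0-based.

params: Δt=0.05620 u=1.10103 d=0.90824 q=0.49728 e^(-rΔt)=0.99557
t_5 payoffs: 31.8005 14.9822 0.0000 0.0000 0.0000 0.0000
k=4: node(4,0) S=87.2343 payoff=23.7957 vs cont=23.3333 → 23.7957 [stop]  node(4,1) S=105.7518 payoff=5.2782 vs cont=7.4985 → 7.4985 [wait]  node(4,2) S=128.2000 payoff=0.0000 vs cont=0.0000 → 0.0000 [wait]  node(4,3) S=155.4134 payoff=0.0000 vs cont=0.0000 → 0.0000 [wait]  node(4,4) S=188.4035 payoff=0.0000 vs cont=0.0000 → 0.0000 [wait]
k=3: node(3,0) S=96.0478 payoff=14.9822 vs cont=15.6219 → 15.6219 [wait]  node(3,1) S=116.4361 payoff=0.0000 vs cont=3.7529 → 3.7529 [wait]  node(3,2) S=141.1524 payoff=0.0000 vs cont=0.0000 → 0.0000 [wait]  node(3,3) S=171.1152 payoff=0.0000 vs cont=0.0000 → 0.0000 [wait]
k=2: node(2,0) S=105.7518 payoff=5.2782 vs cont=9.6767 → 9.6767 [wait]  node(2,1) S=128.2000 payoff=0.0000 vs cont=1.8783 → 1.8783 [wait]  node(2,2) S=155.4134 payoff=0.0000 vs cont=0.0000 → 0.0000 [wait]
k=1: node(1,0) S=116.4361 payoff=0.0000 vs cont=5.7730 → 5.7730 [wait]  node(1,1) S=141.1524 payoff=0.0000 vs cont=0.9401 → 0.9401 [wait]
k=0: node(0,0) S=128.2000 payoff=0.0000 vs cont=3.3548 → 3.3548 [wait]

price = 3.3548
tree:
3.3548
5.7730 0.9401
9.6767 1.8783 0.0000
15.6219 3.7529 0.0000 0.0000
23.7957 7.4985 0.0000 0.0000 0.0000
31.8005 14.9822 0.0000 0.0000 0.0000 0.0000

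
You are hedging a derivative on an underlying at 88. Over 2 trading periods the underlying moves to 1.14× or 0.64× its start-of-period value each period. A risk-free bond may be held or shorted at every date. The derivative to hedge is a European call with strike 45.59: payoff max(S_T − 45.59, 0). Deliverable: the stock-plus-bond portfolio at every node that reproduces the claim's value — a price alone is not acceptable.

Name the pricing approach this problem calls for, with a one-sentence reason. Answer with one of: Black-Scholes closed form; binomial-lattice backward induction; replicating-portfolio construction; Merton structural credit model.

framework: replicating-portfolio construction

Key observation: a price alone would not answer the question — the per-node share/bond construction on the spot-88, 1.14/0.64 tree is required, and only the replicating-portfolio method yields it.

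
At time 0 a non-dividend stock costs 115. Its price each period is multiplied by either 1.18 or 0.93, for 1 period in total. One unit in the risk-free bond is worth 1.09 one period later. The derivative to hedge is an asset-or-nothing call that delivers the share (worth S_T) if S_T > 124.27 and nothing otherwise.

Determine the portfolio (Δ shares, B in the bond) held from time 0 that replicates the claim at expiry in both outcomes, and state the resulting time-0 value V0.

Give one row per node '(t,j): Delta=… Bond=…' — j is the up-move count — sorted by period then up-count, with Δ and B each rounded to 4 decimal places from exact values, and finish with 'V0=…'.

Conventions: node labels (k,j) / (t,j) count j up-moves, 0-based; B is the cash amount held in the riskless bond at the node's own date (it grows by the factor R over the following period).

Risk-neutral probability p* = (R−d)/(u−d) = (1.09−0.93)/(1.18−0.93) = 0.6400.
Payoffs at expiry: V(1,0)=0.0000, V(1,1)=135.7000
(0,0): S=115.0000. Δ = (V_up−V_dn)/(S_up−S_dn) = (135.7000−0.0000)/(135.7000−106.9500) = 4.7200. V = [p*·135.7000 + (1−p*)·0.0000]/1.09 = 79.6771. B = V − Δ·S = -463.1229.
Verification: the root portfolio costs Δ(0,0)·S0 + B(0,0) = 79.6771, matching V0.

(0,0): Delta=4.7200 Bond=-463.1229
V0=79.6771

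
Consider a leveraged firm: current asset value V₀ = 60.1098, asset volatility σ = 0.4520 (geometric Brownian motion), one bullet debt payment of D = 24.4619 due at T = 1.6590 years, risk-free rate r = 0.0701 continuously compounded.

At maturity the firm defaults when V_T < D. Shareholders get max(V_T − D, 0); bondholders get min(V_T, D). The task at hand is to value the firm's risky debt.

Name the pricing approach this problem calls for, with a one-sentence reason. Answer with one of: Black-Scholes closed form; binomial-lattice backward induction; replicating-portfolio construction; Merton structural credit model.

Key observation: the question is about default risk generated by asset-value dynamics against a debt face of 24.4619 — the structural framework prices exactly that.

framework: Merton structural credit model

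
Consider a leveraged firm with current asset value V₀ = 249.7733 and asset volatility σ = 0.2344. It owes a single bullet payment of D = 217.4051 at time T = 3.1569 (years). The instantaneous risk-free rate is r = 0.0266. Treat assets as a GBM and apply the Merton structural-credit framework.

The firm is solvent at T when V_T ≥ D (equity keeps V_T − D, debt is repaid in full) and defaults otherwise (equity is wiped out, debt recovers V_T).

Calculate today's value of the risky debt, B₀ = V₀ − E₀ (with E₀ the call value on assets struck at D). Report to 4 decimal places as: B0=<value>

Apply the equity-as-call identities (strike 217.4051, horizon 3.1569 years):
d₁ = [ln(V₀/D) + (r + σ²/2)T] / (σ√T)
   = [ln(249.7733/217.4051) + (0.0266 + 0.5·0.2344²)·3.1569] / (0.2344·√3.1569)
   = [0.138791 + 0.170699] / 0.416474 = 0.743120
d₂ = d₁ − σ√T = 0.743120 − 0.416474 = 0.326646
N(d₁) = 0.771295,  N(d₂) = 0.628032,  e^(−rT) = 0.919456
E₀ = V₀·N(d₁) − D·e^(−rT)·N(d₂)
   = 249.7733·0.771295 − 217.4051·0.919456·0.628032 = 67.108954
B₀ = V₀ − E₀ = 249.7733 − 67.108954 = 182.664346

B0=182.6643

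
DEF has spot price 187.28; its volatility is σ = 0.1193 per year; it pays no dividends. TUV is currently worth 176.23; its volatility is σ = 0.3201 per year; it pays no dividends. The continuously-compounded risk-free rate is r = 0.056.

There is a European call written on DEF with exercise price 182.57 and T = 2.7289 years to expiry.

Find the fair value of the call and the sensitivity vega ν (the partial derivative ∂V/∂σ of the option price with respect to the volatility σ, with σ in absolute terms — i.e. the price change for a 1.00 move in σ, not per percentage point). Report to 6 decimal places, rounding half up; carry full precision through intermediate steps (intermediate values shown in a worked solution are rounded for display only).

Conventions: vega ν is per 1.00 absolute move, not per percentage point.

σ√T = 0.1193·√2.7289 = 0.197076
d₁ = (ln(S/K) + (r+σ²/2)T) / (σ√T) = (ln(187.28/182.57) + (0.056+0.1193²/2)·2.7289) / 0.197076 = (0.025471 + 0.172238) / 0.197076 = 1.003211
d₂ = d₁ − σ√T = 1.003211 − 0.197076 = 0.806135
e^{−rT} = 0.858286
N(d₁) = 0.842121,  N(d₂) = 0.789917
Call price V = S·N(d₁) − K·e^{−rT}·N(d₂) = 157.712330 − 123.777855 = 33.934474
φ(d₁) = (1/√(2π))·e^{−d₁²/2} = 0.241194
ν = S·φ(d₁)·√T = 74.619304

price = 33.934474
ν = 74.619304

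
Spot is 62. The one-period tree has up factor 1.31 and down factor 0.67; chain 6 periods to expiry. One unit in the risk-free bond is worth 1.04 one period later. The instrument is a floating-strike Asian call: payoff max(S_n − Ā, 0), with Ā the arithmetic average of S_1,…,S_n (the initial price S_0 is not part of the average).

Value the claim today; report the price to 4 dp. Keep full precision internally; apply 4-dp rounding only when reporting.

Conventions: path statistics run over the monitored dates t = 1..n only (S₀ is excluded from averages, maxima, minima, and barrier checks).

Set p* = 0.5781 (from d < R < u); the path-dependent value is the discounted p*-expectation over all price paths.
Enumerate all 2^6 = 64 price paths (U = up ×1.31, D = down ×0.67); each path with k up-moves has probability p*^k·(1−p*)^(6−k).
DDDDDD: Ā=19.0820, payoff=0.0000, prob=0.005638
UDDDDD: Ā=37.3096, payoff=0.0000, prob=0.007726
DUDDDD: Ā=30.6962, payoff=0.0000, prob=0.007726
UUDDDD: Ā=60.0180, payoff=0.0000, prob=0.010587
DDUDDD: Ā=26.2653, payoff=0.0000, prob=0.007726
UDUDDD: Ā=51.3546, payoff=0.0000, prob=0.010587
DUUDDD: Ā=44.7412, payoff=0.0000, prob=0.010587
UUUDDD: Ā=87.4791, payoff=0.0000, prob=0.014508
DDDUDD: Ā=23.2966, payoff=0.0000, prob=0.007726
UDDUDD: Ā=45.5500, payoff=0.0000, prob=0.010587
DUDUDD: Ā=38.9367, payoff=0.0000, prob=0.010587
UUDUDD: Ā=76.1300, payoff=0.0000, prob=0.014508
DDUUDD: Ā=34.5058, payoff=0.0000, prob=0.010587
UDUUDD: Ā=67.4665, payoff=0.0000, prob=0.014508
DUUUDD: Ā=60.8532, payoff=0.0000, prob=0.014508
UUUUDD: Ā=118.9816, payoff=0.0000, prob=0.019882
DDDDUD: Ā=21.3075, payoff=0.0000, prob=0.007726
UDDDUD: Ā=41.6610, payoff=0.0000, prob=0.010587
DUDDUD: Ā=35.0477, payoff=0.0000, prob=0.010587
UUDDUD: Ā=68.5261, payoff=0.0000, prob=0.014508
DDUDUD: Ā=30.6168, payoff=0.0000, prob=0.010587
UDUDUD: Ā=59.8626, payoff=0.0000, prob=0.014508
DUUDUD: Ā=53.2493, payoff=0.0000, prob=0.014508
UUUDUD: Ā=104.1142, payoff=0.0000, prob=0.019882
DDDUUD: Ā=27.6480, payoff=0.0000, prob=0.010587
UDDUUD: Ā=54.0581, payoff=0.0000, prob=0.014508
DUDUUD: Ā=47.4447, payoff=0.0000, prob=0.014508
UUDUUD: Ā=92.7651, payoff=0.0000, prob=0.019882
DDUUUD: Ā=43.0138, payoff=0.0000, prob=0.014508
UDUUUD: Ā=84.1016, payoff=0.0000, prob=0.019882
DUUUUD: Ā=77.4883, payoff=4.4763, prob=0.019882
UUUUUD: Ā=151.5070, payoff=8.7522, prob=0.027245
DDDDDU: Ā=19.9749, payoff=0.0000, prob=0.007726
UDDDDU: Ā=39.0554, payoff=0.0000, prob=0.010587
DUDDDU: Ā=32.4420, payoff=0.0000, prob=0.010587
UUDDDU: Ā=63.4314, payoff=0.0000, prob=0.014508
DDUDDU: Ā=28.0111, payoff=0.0000, prob=0.010587
UDUDDU: Ā=54.7680, payoff=0.0000, prob=0.014508
DUUDDU: Ā=48.1546, payoff=0.0000, prob=0.014508
UUUDDU: Ā=94.1531, payoff=0.0000, prob=0.019882
DDDUDU: Ā=25.0424, payoff=0.0000, prob=0.010587
UDDUDU: Ā=48.9634, payoff=0.0000, prob=0.014508
DUDUDU: Ā=42.3501, payoff=0.0000, prob=0.014508
UUDUDU: Ā=82.8040, payoff=0.0000, prob=0.019882
DDUUDU: Ā=37.9192, payoff=4.0017, prob=0.014508
UDUUDU: Ā=74.1405, payoff=7.8241, prob=0.019882
DUUUDU: Ā=67.5272, payoff=14.4375, prob=0.019882
UUUUDU: Ā=132.0307, payoff=28.2285, prob=0.027245
DDDDUU: Ā=23.0533, payoff=0.0000, prob=0.010587
UDDDUU: Ā=45.0744, payoff=0.0000, prob=0.014508
DUDDUU: Ā=38.4611, payoff=3.4598, prob=0.014508
UUDDUU: Ā=75.2000, payoff=6.7646, prob=0.019882
DDUDUU: Ā=34.0302, payoff=7.8907, prob=0.014508
UDUDUU: Ā=66.5366, payoff=15.4281, prob=0.019882
DUUDUU: Ā=59.9232, payoff=22.0414, prob=0.019882
UUUDUU: Ā=117.1633, payoff=43.0959, prob=0.027245
DDDUUU: Ā=31.0614, payoff=10.8594, prob=0.014508
UDDUUU: Ā=60.7320, payoff=21.2326, prob=0.019882
DUDUUU: Ā=54.1187, payoff=27.8459, prob=0.019882
UUDUUU: Ā=105.8142, payoff=54.4450, prob=0.027245
DDUUUU: Ā=49.6878, payoff=32.2769, prob=0.019882
UDUUUU: Ā=97.1507, payoff=63.1085, prob=0.027245
DUUUUU: Ā=90.5374, payoff=69.7218, prob=0.027245
UUUUUU: Ā=177.0209, payoff=136.3217, prob=0.037336
Price = Σ prob·payoff / R^6 = 15.782657 / 1.265319 = 12.4733

price = 12.4733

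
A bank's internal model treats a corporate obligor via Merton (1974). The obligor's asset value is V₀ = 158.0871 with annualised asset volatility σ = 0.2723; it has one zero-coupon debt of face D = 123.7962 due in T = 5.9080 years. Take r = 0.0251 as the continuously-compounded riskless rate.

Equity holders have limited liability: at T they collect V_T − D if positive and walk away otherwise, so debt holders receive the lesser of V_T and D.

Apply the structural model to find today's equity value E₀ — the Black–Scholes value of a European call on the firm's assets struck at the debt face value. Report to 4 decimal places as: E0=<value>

E0=65.5853

Work the structural quantities from V₀ = 158.0871 against face 123.7962:
d₁ = [ln(V₀/D) + (r + σ²/2)T] / (σ√T)
   = [ln(158.0871/123.7962) + (0.0251 + 0.5·0.2723²)·5.9080] / (0.2723·√5.9080)
   = [0.244509 + 0.367322] / 0.661863 = 0.924408
d₂ = d₁ − σ√T = 0.924408 − 0.661863 = 0.262546
N(d₁) = 0.822363,  N(d₂) = 0.603550,  e^(−rT) = 0.862180
E₀ = V₀·N(d₁) − D·e^(−rT)·N(d₂)
   = 158.0871·0.822363 − 123.7962·0.862180·0.603550 = 65.585344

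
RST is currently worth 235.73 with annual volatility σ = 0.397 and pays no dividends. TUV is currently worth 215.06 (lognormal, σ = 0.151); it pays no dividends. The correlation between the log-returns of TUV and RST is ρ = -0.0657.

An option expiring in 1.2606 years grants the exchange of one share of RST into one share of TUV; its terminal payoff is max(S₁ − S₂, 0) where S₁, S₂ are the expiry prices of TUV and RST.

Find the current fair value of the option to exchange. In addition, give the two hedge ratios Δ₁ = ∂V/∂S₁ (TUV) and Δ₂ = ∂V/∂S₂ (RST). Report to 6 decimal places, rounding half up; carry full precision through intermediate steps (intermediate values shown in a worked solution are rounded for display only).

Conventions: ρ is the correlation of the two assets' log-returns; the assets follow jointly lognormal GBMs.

exchange price = 33.795144
Δ1 = 0.522022
Δ2 = -0.332885

σ_eff = √(σ₁² + σ₂² − 2ρσ₁σ₂) = √(0.151² + 0.397² − 2·-0.0657·0.151·0.397) = 0.433921
d₁ = (ln(S₁/S₂) + (q₂ − q₁ + σ_eff²/2)T) / (σ_eff√T) = (ln(215.06/235.73) + (0.0 − 0.0 + 0.094144)·1.2606) / 0.487191 = 0.055230
d₂ = d₁ − σ_eff√T = 0.055230 − 0.487191 = -0.431961
N(d₁) = 0.522022,  N(d₂) = 0.332885
V = S₁·e^{−q₁T}·N(d₁) − S₂·e^{−q₂T}·N(d₂) = 112.266092 − 78.470949 = 33.795144
Key observation: r never enters — measured in units of RST, the claim is a call on S₁/S₂ struck at 1, so only the dividend yields and σ_eff matter.
Δ₁ = e^{−q₁T}·N(d₁) = 0.522022;  Δ₂ = −e^{−q₂T}·N(d₂) = -0.332885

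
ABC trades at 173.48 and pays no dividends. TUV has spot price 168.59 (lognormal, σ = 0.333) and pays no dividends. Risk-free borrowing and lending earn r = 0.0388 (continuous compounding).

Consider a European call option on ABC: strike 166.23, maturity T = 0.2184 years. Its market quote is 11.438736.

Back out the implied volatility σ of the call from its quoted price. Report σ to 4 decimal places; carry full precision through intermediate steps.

sigma = 0.1958

At σ = 0.1958 the Black–Scholes value reproduces the quote:
σ√T = 0.1958·√0.2184 = 0.091504
d₁ = (ln(S/K) + (r+σ²/2)T) / (σ√T) = (ln(173.48/166.23) + (0.0388+0.1958²/2)·0.2184) / 0.091504 = (0.042690 + 0.012660) / 0.091504 = 0.604897
d₂ = d₁ − σ√T = 0.604897 − 0.091504 = 0.513393
e^{−rT} = 0.991562
N(d₁) = 0.727376,  N(d₂) = 0.696162
V = S·N(d₁) − K·e^{−rT}·N(d₂) = 126.185224 − 114.746489 = 11.438736 (equal to the quote); since ∂V/∂σ > 0 for all σ, the implied volatility is unique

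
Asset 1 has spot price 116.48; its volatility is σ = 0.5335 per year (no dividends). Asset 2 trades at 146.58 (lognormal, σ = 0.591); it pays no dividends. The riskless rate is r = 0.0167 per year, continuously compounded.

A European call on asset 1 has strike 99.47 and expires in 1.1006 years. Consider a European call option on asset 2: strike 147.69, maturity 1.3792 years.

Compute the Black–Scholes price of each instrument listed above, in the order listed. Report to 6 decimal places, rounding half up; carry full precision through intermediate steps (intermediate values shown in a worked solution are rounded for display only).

[asset 1 call K=99.47]
σ√T = 0.5335·√1.1006 = 0.559692
d₁ = (ln(S/K) + (r+σ²/2)T) / (σ√T) = (ln(116.48/99.47) + (0.0167+0.5335²/2)·1.1006) / 0.559692 = (0.157863 + 0.175008) / 0.559692 = 0.594740
d₂ = d₁ − σ√T = 0.594740 − 0.559692 = 0.035048
e^{−rT} = 0.981788
N(d₁) = 0.723991,  N(d₂) = 0.513979
price = S·N(d₁) − K·e^{−rT}·N(d₂) = 84.330504 − 50.194399 = 34.136105
[asset 2 call K=147.69]
σ√T = 0.591·√1.3792 = 0.694067
d₁ = (ln(S/K) + (r+σ²/2)T) / (σ√T) = (ln(146.58/147.69) + (0.0167+0.591²/2)·1.3792) / 0.694067 = (-0.007544 + 0.263897) / 0.694067 = 0.369349
d₂ = d₁ − σ√T = 0.369349 − 0.694067 = -0.324718
e^{−rT} = 0.977231
N(d₁) = 0.644066,  N(d₂) = 0.372697
price = S·N(d₁) − K·e^{−rT}·N(d₂) = 94.407216 − 53.790364 = 40.616852

price(asset 1 call K=99.47) = 34.136105
price(asset 2 call K=147.69) = 40.616852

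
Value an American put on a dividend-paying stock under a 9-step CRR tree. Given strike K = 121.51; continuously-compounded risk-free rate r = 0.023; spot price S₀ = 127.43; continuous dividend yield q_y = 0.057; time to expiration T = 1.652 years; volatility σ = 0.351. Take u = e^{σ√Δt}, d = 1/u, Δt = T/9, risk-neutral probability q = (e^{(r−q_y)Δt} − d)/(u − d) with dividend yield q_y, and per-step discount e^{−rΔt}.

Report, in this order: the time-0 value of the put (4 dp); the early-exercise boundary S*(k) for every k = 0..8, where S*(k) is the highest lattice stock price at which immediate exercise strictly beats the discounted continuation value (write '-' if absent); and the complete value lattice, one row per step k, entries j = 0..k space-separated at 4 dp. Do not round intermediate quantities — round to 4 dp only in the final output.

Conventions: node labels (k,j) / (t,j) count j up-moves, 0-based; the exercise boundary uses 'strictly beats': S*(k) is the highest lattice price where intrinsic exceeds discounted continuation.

price = 21.7237
boundary = - - - - - - - 44.4740 38.2646
tree:
21.7237
28.2459 13.6934
35.8469 18.9153 7.2287
44.2914 25.5237 10.7490 2.8513
53.1582 33.5155 15.6735 4.6318 0.6296
61.8895 42.6385 22.3130 7.4370 1.1327 0.0000
69.9429 52.3097 30.8308 11.7677 2.0381 0.0000 0.0000
77.0360 61.6531 41.0087 18.2701 3.6671 0.0000 0.0000 0.0000
83.2454 69.8450 51.8961 27.6492 6.5981 0.0000 0.0000 0.0000 0.0000
88.5879 77.0360 61.4307 40.3497 11.8717 0.0000 0.0000 0.0000 0.0000 0.0000

Δt=0.18356  u=1.16228  d=0.86038  q=0.44187  discount=0.99579
step 9 (expiry): payoffs max(K−S,0) = 88.5879 77.0360 61.4307 40.3497 11.8717 0.0000 0.0000 0.0000 0.0000 0.0000
step 8: (k=8,j=0): S=38.2646, K−S=83.2454, hold=83.1318 ⇒ V=83.2454 exercise | (k=8,j=1): S=51.6911, K−S=69.8189, hold=69.8450 ⇒ V=69.8450 continue | (k=8,j=2): S=69.8288, K−S=51.6812, hold=51.8961 ⇒ V=51.8961 continue | (k=8,j=3): S=94.3307, K−S=27.1793, hold=27.6492 ⇒ V=27.6492 continue | (k=8,j=4): S=127.4300, K−S=0.0000, hold=6.5981 ⇒ V=6.5981 continue | (k=8,j=5): S=172.1434, K−S=0.0000, hold=0.0000 ⇒ V=0.0000 continue | (k=8,j=6): S=232.5461, K−S=0.0000, hold=0.0000 ⇒ V=0.0000 continue | (k=8,j=7): S=314.1432, K−S=0.0000, hold=0.0000 ⇒ V=0.0000 continue | (k=8,j=8): S=424.3716, K−S=0.0000, hold=0.0000 ⇒ V=0.0000 continue  boundary S*=38.2646
step 7: (k=7,j=0): S=44.4740, K−S=77.0360, hold=76.9984 ⇒ V=77.0360 exercise | (k=7,j=1): S=60.0793, K−S=61.4307, hold=61.6531 ⇒ V=61.6531 continue | (k=7,j=2): S=81.1603, K−S=40.3497, hold=41.0087 ⇒ V=41.0087 continue | (k=7,j=3): S=109.6383, K−S=11.8717, hold=18.2701 ⇒ V=18.2701 continue | (k=7,j=4): S=148.1088, K−S=0.0000, hold=3.6671 ⇒ V=3.6671 continue | (k=7,j=5): S=200.0781, K−S=0.0000, hold=0.0000 ⇒ V=0.0000 continue | (k=7,j=6): S=270.2827, K−S=0.0000, hold=0.0000 ⇒ V=0.0000 continue | (k=7,j=7): S=365.1211, K−S=0.0000, hold=0.0000 ⇒ V=0.0000 continue  boundary S*=44.4740
step 6: (k=6,j=0): S=51.6911, K−S=69.8189, hold=69.9429 ⇒ V=69.9429 continue | (k=6,j=1): S=69.8288, K−S=51.6812, hold=52.3097 ⇒ V=52.3097 continue | (k=6,j=2): S=94.3307, K−S=27.1793, hold=30.8308 ⇒ V=30.8308 continue | (k=6,j=3): S=127.4300, K−S=0.0000, hold=11.7677 ⇒ V=11.7677 continue | (k=6,j=4): S=172.1434, K−S=0.0000, hold=2.0381 ⇒ V=2.0381 continue | (k=6,j=5): S=232.5461, K−S=0.0000, hold=0.0000 ⇒ V=0.0000 continue | (k=6,j=6): S=314.1432, K−S=0.0000, hold=0.0000 ⇒ V=0.0000 continue  boundary S*=-
step 5: (k=5,j=0): S=60.0793, K−S=61.4307, hold=61.8895 ⇒ V=61.8895 continue | (k=5,j=1): S=81.1603, K−S=40.3497, hold=42.6385 ⇒ V=42.6385 continue | (k=5,j=2): S=109.6383, K−S=11.8717, hold=22.3130 ⇒ V=22.3130 continue | (k=5,j=3): S=148.1088, K−S=0.0000, hold=7.4370 ⇒ V=7.4370 continue | (k=5,j=4): S=200.0781, K−S=0.0000, hold=1.1327 ⇒ V=1.1327 continue | (k=5,j=5): S=270.2827, K−S=0.0000, hold=0.0000 ⇒ V=0.0000 continue  boundary S*=-
step 4: (k=4,j=0): S=69.8288, K−S=51.6812, hold=53.1582 ⇒ V=53.1582 continue | (k=4,j=1): S=94.3307, K−S=27.1793, hold=33.5155 ⇒ V=33.5155 continue | (k=4,j=2): S=127.4300, K−S=0.0000, hold=15.6735 ⇒ V=15.6735 continue | (k=4,j=3): S=172.1434, K−S=0.0000, hold=4.6318 ⇒ V=4.6318 continue | (k=4,j=4): S=232.5461, K−S=0.0000, hold=0.6296 ⇒ V=0.6296 continue  boundary S*=-
step 3: (k=3,j=0): S=81.1603, K−S=40.3497, hold=44.2914 ⇒ V=44.2914 continue | (k=3,j=1): S=109.6383, K−S=11.8717, hold=25.5237 ⇒ V=25.5237 continue | (k=3,j=2): S=148.1088, K−S=0.0000, hold=10.7490 ⇒ V=10.7490 continue | (k=3,j=3): S=200.0781, K−S=0.0000, hold=2.8513 ⇒ V=2.8513 continue  boundary S*=-
step 2: (k=2,j=0): S=94.3307, K−S=27.1793, hold=35.8469 ⇒ V=35.8469 continue | (k=2,j=1): S=127.4300, K−S=0.0000, hold=18.9153 ⇒ V=18.9153 continue | (k=2,j=2): S=172.1434, K−S=0.0000, hold=7.2287 ⇒ V=7.2287 continue  boundary S*=-
step 1: (k=1,j=0): S=109.6383, K−S=11.8717, hold=28.2459 ⇒ V=28.2459 continue | (k=1,j=1): S=148.1088, K−S=0.0000, hold=13.6934 ⇒ V=13.6934 continue  boundary S*=-
step 0: (k=0,j=0): S=127.4300, K−S=0.0000, hold=21.7237 ⇒ V=21.7237 continue  boundary S*=-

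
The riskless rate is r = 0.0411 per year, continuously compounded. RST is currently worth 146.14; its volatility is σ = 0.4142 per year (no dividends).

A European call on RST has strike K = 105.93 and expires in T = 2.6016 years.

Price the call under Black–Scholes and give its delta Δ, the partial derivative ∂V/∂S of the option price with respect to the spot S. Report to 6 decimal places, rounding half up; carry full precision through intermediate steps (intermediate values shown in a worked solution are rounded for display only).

price = 62.990501
Δ = 0.835405

σ√T = 0.4142·√2.6016 = 0.668083
d₁ = (ln(S/K) + (r+σ²/2)T) / (σ√T) = (ln(146.14/105.93) + (0.0411+0.4142²/2)·2.6016) / 0.668083 = (0.321787 + 0.330093) / 0.668083 = 0.975747
d₂ = d₁ − σ√T = 0.975747 − 0.668083 = 0.307664
e^{−rT} = 0.898592
N(d₁) = 0.835405,  N(d₂) = 0.620831
Call price V = S·N(d₁) − K·e^{−rT}·N(d₂) = 122.086088 − 59.095587 = 62.990501
Δ = N(d₁) = 0.835405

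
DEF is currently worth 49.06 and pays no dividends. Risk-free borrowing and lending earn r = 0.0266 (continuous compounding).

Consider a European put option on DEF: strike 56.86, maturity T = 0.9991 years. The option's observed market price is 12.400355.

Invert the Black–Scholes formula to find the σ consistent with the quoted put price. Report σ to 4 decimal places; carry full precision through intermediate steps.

sigma = 0.4309

At σ = 0.4309 the Black–Scholes value reproduces the quote:
σ√T = 0.4309·√0.9991 = 0.430706
d₁ = (ln(S/K) + (r+σ²/2)T) / (σ√T) = (ln(49.06/56.86) + (0.0266+0.4309²/2)·0.9991) / 0.430706 = (-0.147548 + 0.119330) / 0.430706 = -0.065516
d₂ = d₁ − σ√T = -0.065516 − 0.430706 = -0.496222
e^{−rT} = 0.973774
N(−d₁) = 0.526118,  N(−d₂) = 0.690131
V = K·e^{−rT}·N(−d₂) − S·N(−d₁) = 38.211725 − 25.811370 = 12.400355 (equal to the quote); since ∂V/∂σ > 0 for all σ, the implied volatility is unique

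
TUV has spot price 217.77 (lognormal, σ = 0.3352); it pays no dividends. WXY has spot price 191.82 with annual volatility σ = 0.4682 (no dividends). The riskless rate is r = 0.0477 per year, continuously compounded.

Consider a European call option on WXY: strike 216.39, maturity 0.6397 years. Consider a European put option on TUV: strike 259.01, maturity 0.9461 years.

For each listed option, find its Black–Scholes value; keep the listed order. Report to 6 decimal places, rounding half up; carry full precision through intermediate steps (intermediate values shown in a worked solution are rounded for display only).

price(WXY call K=216.39) = 21.645193
price(TUV put K=259.01) = 47.315387

[WXY call K=216.39]
σ√T = 0.4682·√0.6397 = 0.374472
d₁ = (ln(S/K) + (r+σ²/2)T) / (σ√T) = (ln(191.82/216.39) + (0.0477+0.4682²/2)·0.6397) / 0.374472 = (-0.120525 + 0.100628) / 0.374472 = -0.053132
d₂ = d₁ − σ√T = -0.053132 − 0.374472 = -0.427604
e^{−rT} = 0.969947
N(d₁) = 0.478813,  N(d₂) = 0.334470
price = S·N(d₁) − K·e^{−rT}·N(d₂) = 91.845972 − 70.200778 = 21.645193
[TUV put K=259.01]
σ√T = 0.3352·√0.9461 = 0.326041
d₁ = (ln(S/K) + (r+σ²/2)T) / (σ√T) = (ln(217.77/259.01) + (0.0477+0.3352²/2)·0.9461) / 0.326041 = (-0.173427 + 0.098280) / 0.326041 = -0.230482
d₂ = d₁ − σ√T = -0.230482 − 0.326041 = -0.556524
e^{−rT} = 0.955874
N(−d₁) = 0.591142,  N(−d₂) = 0.711074
price = K·e^{−rT}·N(−d₂) − S·N(−d₁) = 176.048286 − 128.732899 = 47.315387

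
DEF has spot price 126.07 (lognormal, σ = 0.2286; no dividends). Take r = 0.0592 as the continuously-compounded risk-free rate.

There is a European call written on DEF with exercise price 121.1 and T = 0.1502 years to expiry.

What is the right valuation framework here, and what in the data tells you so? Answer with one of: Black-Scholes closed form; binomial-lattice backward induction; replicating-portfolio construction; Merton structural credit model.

framework: Black-Scholes closed form

Key observation: the instrument is a plain European call (strike 121.1) on a lognormal asset; the exact continuous-time formula applies directly.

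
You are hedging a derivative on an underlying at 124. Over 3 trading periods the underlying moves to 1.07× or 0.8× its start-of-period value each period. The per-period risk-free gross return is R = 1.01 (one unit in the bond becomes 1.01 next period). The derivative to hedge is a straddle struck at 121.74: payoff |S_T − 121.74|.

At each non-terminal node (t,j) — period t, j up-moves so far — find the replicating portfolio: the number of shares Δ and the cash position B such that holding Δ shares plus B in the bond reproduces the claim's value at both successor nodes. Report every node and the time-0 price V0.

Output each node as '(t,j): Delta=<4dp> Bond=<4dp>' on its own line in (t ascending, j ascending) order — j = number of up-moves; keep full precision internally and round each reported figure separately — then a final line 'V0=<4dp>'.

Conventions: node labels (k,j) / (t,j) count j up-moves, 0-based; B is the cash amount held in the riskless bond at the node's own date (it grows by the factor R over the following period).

Since d<R<u, set p* = (R−d)/(u−d) = 0.7778; price each node as the discounted p*-expectation of its children.
Payoffs at expiry: V(3,0)=58.2520, V(3,1)=36.8248, V(3,2)=8.1659, V(3,3)=30.1653
Node (2,0) S=79.3600: V=(p*·36.8248+(1−p*)·58.2520)/1.01=41.1747; Δ=(36.8248−58.2520)/(84.9152−63.4880)=-1.0000; B=V−Δ·S=120.5347
Node (2,1) S=106.1440: V=(p*·8.1659+(1−p*)·36.8248)/1.01=14.3907; Δ=(8.1659−36.8248)/(113.5741−84.9152)=-1.0000; B=V−Δ·S=120.5347
Node (2,2) S=141.9676: V=(p*·30.1653+(1−p*)·8.1659)/1.01=25.0263; Δ=(30.1653−8.1659)/(151.9053−113.5741)=0.5739; B=V−Δ·S=-56.4530
Node (1,0) S=99.2000: V=(p*·14.3907+(1−p*)·41.1747)/1.01=20.1412; Δ=(14.3907−41.1747)/(106.1440−79.3600)=-1.0000; B=V−Δ·S=119.3412
Node (1,1) S=132.6800: V=(p*·25.0263+(1−p*)·14.3907)/1.01=22.4384; Δ=(25.0263−14.3907)/(141.9676−106.1440)=0.2969; B=V−Δ·S=-16.9529
Node (0,0) S=124.0000: V=(p*·22.4384+(1−p*)·20.1412)/1.01=21.7108; Δ=(22.4384−20.1412)/(132.6800−99.2000)=0.0686; B=V−Δ·S=13.2027
Sanity check at the root: Δ(0,0)·S0 + B(0,0) reproduces V0 = 21.7108.

(0,0): Delta=0.0686 Bond=13.2027
(1,0): Delta=-1.0000 Bond=119.3412
(1,1): Delta=0.2969 Bond=-16.9529
(2,0): Delta=-1.0000 Bond=120.5347
(2,1): Delta=-1.0000 Bond=120.5347
(2,2): Delta=0.5739 Bond=-56.4530
V0=21.7108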